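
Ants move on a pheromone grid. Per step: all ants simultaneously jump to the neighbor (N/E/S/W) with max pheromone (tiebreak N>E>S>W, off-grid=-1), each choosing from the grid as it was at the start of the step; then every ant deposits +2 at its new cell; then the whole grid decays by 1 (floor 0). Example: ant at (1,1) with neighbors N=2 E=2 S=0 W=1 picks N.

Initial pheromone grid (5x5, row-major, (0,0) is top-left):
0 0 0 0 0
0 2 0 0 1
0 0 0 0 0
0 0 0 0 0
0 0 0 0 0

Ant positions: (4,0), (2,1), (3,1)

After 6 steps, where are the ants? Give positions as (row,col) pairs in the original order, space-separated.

Step 1: ant0:(4,0)->N->(3,0) | ant1:(2,1)->N->(1,1) | ant2:(3,1)->N->(2,1)
  grid max=3 at (1,1)
Step 2: ant0:(3,0)->N->(2,0) | ant1:(1,1)->S->(2,1) | ant2:(2,1)->N->(1,1)
  grid max=4 at (1,1)
Step 3: ant0:(2,0)->E->(2,1) | ant1:(2,1)->N->(1,1) | ant2:(1,1)->S->(2,1)
  grid max=5 at (1,1)
Step 4: ant0:(2,1)->N->(1,1) | ant1:(1,1)->S->(2,1) | ant2:(2,1)->N->(1,1)
  grid max=8 at (1,1)
Step 5: ant0:(1,1)->S->(2,1) | ant1:(2,1)->N->(1,1) | ant2:(1,1)->S->(2,1)
  grid max=9 at (1,1)
Step 6: ant0:(2,1)->N->(1,1) | ant1:(1,1)->S->(2,1) | ant2:(2,1)->N->(1,1)
  grid max=12 at (1,1)

(1,1) (2,1) (1,1)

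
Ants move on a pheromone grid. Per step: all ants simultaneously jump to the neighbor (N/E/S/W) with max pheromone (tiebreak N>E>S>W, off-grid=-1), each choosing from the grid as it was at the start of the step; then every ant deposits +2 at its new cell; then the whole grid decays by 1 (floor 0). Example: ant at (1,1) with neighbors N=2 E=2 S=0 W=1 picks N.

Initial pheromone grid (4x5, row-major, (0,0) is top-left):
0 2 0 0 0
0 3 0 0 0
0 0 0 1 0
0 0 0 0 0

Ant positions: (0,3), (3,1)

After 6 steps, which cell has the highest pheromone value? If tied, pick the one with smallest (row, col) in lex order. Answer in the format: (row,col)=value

Step 1: ant0:(0,3)->E->(0,4) | ant1:(3,1)->N->(2,1)
  grid max=2 at (1,1)
Step 2: ant0:(0,4)->S->(1,4) | ant1:(2,1)->N->(1,1)
  grid max=3 at (1,1)
Step 3: ant0:(1,4)->N->(0,4) | ant1:(1,1)->N->(0,1)
  grid max=2 at (1,1)
Step 4: ant0:(0,4)->S->(1,4) | ant1:(0,1)->S->(1,1)
  grid max=3 at (1,1)
Step 5: ant0:(1,4)->N->(0,4) | ant1:(1,1)->N->(0,1)
  grid max=2 at (1,1)
Step 6: ant0:(0,4)->S->(1,4) | ant1:(0,1)->S->(1,1)
  grid max=3 at (1,1)
Final grid:
  0 0 0 0 0
  0 3 0 0 1
  0 0 0 0 0
  0 0 0 0 0
Max pheromone 3 at (1,1)

Answer: (1,1)=3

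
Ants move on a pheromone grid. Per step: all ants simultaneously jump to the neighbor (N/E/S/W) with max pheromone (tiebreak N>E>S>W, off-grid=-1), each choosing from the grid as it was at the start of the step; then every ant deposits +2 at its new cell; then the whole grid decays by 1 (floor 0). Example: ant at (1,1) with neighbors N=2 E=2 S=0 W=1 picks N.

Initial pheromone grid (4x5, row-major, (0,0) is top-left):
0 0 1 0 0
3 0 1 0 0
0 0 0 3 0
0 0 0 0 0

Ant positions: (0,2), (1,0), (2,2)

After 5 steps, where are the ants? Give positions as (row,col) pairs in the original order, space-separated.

Step 1: ant0:(0,2)->S->(1,2) | ant1:(1,0)->N->(0,0) | ant2:(2,2)->E->(2,3)
  grid max=4 at (2,3)
Step 2: ant0:(1,2)->N->(0,2) | ant1:(0,0)->S->(1,0) | ant2:(2,3)->N->(1,3)
  grid max=3 at (1,0)
Step 3: ant0:(0,2)->S->(1,2) | ant1:(1,0)->N->(0,0) | ant2:(1,3)->S->(2,3)
  grid max=4 at (2,3)
Step 4: ant0:(1,2)->N->(0,2) | ant1:(0,0)->S->(1,0) | ant2:(2,3)->N->(1,3)
  grid max=3 at (1,0)
Step 5: ant0:(0,2)->S->(1,2) | ant1:(1,0)->N->(0,0) | ant2:(1,3)->S->(2,3)
  grid max=4 at (2,3)

(1,2) (0,0) (2,3)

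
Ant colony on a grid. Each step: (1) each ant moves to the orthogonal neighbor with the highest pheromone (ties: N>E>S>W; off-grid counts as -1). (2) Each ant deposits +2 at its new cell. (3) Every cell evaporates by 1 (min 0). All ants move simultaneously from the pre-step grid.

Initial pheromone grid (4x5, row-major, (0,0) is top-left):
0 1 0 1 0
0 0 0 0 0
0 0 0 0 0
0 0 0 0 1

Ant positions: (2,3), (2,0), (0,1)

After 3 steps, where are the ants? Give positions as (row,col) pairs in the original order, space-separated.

Step 1: ant0:(2,3)->N->(1,3) | ant1:(2,0)->N->(1,0) | ant2:(0,1)->E->(0,2)
  grid max=1 at (0,2)
Step 2: ant0:(1,3)->N->(0,3) | ant1:(1,0)->N->(0,0) | ant2:(0,2)->E->(0,3)
  grid max=3 at (0,3)
Step 3: ant0:(0,3)->E->(0,4) | ant1:(0,0)->E->(0,1) | ant2:(0,3)->E->(0,4)
  grid max=3 at (0,4)

(0,4) (0,1) (0,4)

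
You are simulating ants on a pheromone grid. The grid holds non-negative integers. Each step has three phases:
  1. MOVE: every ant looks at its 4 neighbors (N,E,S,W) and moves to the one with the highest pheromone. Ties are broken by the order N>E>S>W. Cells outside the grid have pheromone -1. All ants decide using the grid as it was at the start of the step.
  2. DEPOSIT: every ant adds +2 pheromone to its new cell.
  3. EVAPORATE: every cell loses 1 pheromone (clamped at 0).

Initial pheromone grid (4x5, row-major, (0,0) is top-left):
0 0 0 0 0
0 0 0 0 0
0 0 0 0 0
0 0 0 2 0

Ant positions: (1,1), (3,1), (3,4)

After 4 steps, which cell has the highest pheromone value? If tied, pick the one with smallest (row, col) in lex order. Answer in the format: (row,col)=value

Step 1: ant0:(1,1)->N->(0,1) | ant1:(3,1)->N->(2,1) | ant2:(3,4)->W->(3,3)
  grid max=3 at (3,3)
Step 2: ant0:(0,1)->E->(0,2) | ant1:(2,1)->N->(1,1) | ant2:(3,3)->N->(2,3)
  grid max=2 at (3,3)
Step 3: ant0:(0,2)->E->(0,3) | ant1:(1,1)->N->(0,1) | ant2:(2,3)->S->(3,3)
  grid max=3 at (3,3)
Step 4: ant0:(0,3)->E->(0,4) | ant1:(0,1)->E->(0,2) | ant2:(3,3)->N->(2,3)
  grid max=2 at (3,3)
Final grid:
  0 0 1 0 1
  0 0 0 0 0
  0 0 0 1 0
  0 0 0 2 0
Max pheromone 2 at (3,3)

Answer: (3,3)=2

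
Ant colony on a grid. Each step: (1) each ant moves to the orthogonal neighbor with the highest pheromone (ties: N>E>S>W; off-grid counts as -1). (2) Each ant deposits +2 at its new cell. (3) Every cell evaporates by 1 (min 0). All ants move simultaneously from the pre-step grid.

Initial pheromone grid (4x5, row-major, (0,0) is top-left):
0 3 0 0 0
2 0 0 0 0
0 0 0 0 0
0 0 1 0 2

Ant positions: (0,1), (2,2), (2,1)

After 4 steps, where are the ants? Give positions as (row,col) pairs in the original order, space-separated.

Step 1: ant0:(0,1)->E->(0,2) | ant1:(2,2)->S->(3,2) | ant2:(2,1)->N->(1,1)
  grid max=2 at (0,1)
Step 2: ant0:(0,2)->W->(0,1) | ant1:(3,2)->N->(2,2) | ant2:(1,1)->N->(0,1)
  grid max=5 at (0,1)
Step 3: ant0:(0,1)->E->(0,2) | ant1:(2,2)->S->(3,2) | ant2:(0,1)->E->(0,2)
  grid max=4 at (0,1)
Step 4: ant0:(0,2)->W->(0,1) | ant1:(3,2)->N->(2,2) | ant2:(0,2)->W->(0,1)
  grid max=7 at (0,1)

(0,1) (2,2) (0,1)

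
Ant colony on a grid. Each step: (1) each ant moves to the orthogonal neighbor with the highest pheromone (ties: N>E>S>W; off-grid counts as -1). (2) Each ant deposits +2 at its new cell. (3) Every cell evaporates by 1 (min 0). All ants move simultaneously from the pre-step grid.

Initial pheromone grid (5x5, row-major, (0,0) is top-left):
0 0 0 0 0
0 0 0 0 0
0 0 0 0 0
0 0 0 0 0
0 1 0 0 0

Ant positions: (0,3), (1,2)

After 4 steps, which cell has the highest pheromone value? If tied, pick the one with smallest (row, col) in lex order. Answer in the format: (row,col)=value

Answer: (1,4)=3

Derivation:
Step 1: ant0:(0,3)->E->(0,4) | ant1:(1,2)->N->(0,2)
  grid max=1 at (0,2)
Step 2: ant0:(0,4)->S->(1,4) | ant1:(0,2)->E->(0,3)
  grid max=1 at (0,3)
Step 3: ant0:(1,4)->N->(0,4) | ant1:(0,3)->E->(0,4)
  grid max=3 at (0,4)
Step 4: ant0:(0,4)->S->(1,4) | ant1:(0,4)->S->(1,4)
  grid max=3 at (1,4)
Final grid:
  0 0 0 0 2
  0 0 0 0 3
  0 0 0 0 0
  0 0 0 0 0
  0 0 0 0 0
Max pheromone 3 at (1,4)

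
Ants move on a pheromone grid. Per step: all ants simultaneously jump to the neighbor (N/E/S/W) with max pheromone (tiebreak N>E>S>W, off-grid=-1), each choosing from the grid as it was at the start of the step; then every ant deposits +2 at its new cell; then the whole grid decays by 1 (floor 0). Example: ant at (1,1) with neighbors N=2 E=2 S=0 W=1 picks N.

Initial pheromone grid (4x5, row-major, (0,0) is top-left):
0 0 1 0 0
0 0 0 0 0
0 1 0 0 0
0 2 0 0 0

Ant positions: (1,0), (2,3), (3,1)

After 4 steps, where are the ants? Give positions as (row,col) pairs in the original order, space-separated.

Step 1: ant0:(1,0)->N->(0,0) | ant1:(2,3)->N->(1,3) | ant2:(3,1)->N->(2,1)
  grid max=2 at (2,1)
Step 2: ant0:(0,0)->E->(0,1) | ant1:(1,3)->N->(0,3) | ant2:(2,1)->S->(3,1)
  grid max=2 at (3,1)
Step 3: ant0:(0,1)->E->(0,2) | ant1:(0,3)->E->(0,4) | ant2:(3,1)->N->(2,1)
  grid max=2 at (2,1)
Step 4: ant0:(0,2)->E->(0,3) | ant1:(0,4)->S->(1,4) | ant2:(2,1)->S->(3,1)
  grid max=2 at (3,1)

(0,3) (1,4) (3,1)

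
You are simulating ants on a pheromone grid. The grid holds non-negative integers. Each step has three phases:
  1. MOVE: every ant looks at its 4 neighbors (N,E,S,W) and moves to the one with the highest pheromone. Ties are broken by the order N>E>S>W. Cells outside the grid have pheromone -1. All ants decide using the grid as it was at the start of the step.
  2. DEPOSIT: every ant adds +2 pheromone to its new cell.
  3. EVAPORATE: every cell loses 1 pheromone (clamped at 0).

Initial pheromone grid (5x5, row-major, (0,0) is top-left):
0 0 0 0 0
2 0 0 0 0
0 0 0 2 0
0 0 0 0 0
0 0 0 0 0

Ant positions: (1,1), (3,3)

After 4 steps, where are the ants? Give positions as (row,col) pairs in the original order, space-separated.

Step 1: ant0:(1,1)->W->(1,0) | ant1:(3,3)->N->(2,3)
  grid max=3 at (1,0)
Step 2: ant0:(1,0)->N->(0,0) | ant1:(2,3)->N->(1,3)
  grid max=2 at (1,0)
Step 3: ant0:(0,0)->S->(1,0) | ant1:(1,3)->S->(2,3)
  grid max=3 at (1,0)
Step 4: ant0:(1,0)->N->(0,0) | ant1:(2,3)->N->(1,3)
  grid max=2 at (1,0)

(0,0) (1,3)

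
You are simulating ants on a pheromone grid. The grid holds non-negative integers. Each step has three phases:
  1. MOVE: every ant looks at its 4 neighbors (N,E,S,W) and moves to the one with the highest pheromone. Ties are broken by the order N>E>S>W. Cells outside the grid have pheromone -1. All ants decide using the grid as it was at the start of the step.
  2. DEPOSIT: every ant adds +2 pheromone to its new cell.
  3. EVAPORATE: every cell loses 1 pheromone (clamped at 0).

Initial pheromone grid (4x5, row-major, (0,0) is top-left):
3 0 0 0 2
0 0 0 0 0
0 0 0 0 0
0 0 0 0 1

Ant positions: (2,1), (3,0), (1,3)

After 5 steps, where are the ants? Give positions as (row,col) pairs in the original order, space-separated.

Step 1: ant0:(2,1)->N->(1,1) | ant1:(3,0)->N->(2,0) | ant2:(1,3)->N->(0,3)
  grid max=2 at (0,0)
Step 2: ant0:(1,1)->N->(0,1) | ant1:(2,0)->N->(1,0) | ant2:(0,3)->E->(0,4)
  grid max=2 at (0,4)
Step 3: ant0:(0,1)->W->(0,0) | ant1:(1,0)->N->(0,0) | ant2:(0,4)->S->(1,4)
  grid max=4 at (0,0)
Step 4: ant0:(0,0)->E->(0,1) | ant1:(0,0)->E->(0,1) | ant2:(1,4)->N->(0,4)
  grid max=3 at (0,0)
Step 5: ant0:(0,1)->W->(0,0) | ant1:(0,1)->W->(0,0) | ant2:(0,4)->S->(1,4)
  grid max=6 at (0,0)

(0,0) (0,0) (1,4)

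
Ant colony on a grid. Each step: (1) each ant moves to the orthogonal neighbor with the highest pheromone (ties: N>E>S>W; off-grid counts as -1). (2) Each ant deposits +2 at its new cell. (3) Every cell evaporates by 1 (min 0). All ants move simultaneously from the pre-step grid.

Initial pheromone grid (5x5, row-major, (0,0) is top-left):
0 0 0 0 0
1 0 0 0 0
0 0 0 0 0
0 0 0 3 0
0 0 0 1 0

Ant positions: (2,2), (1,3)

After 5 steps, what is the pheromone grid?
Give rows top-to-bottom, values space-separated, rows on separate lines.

After step 1: ants at (1,2),(0,3)
  0 0 0 1 0
  0 0 1 0 0
  0 0 0 0 0
  0 0 0 2 0
  0 0 0 0 0
After step 2: ants at (0,2),(0,4)
  0 0 1 0 1
  0 0 0 0 0
  0 0 0 0 0
  0 0 0 1 0
  0 0 0 0 0
After step 3: ants at (0,3),(1,4)
  0 0 0 1 0
  0 0 0 0 1
  0 0 0 0 0
  0 0 0 0 0
  0 0 0 0 0
After step 4: ants at (0,4),(0,4)
  0 0 0 0 3
  0 0 0 0 0
  0 0 0 0 0
  0 0 0 0 0
  0 0 0 0 0
After step 5: ants at (1,4),(1,4)
  0 0 0 0 2
  0 0 0 0 3
  0 0 0 0 0
  0 0 0 0 0
  0 0 0 0 0

0 0 0 0 2
0 0 0 0 3
0 0 0 0 0
0 0 0 0 0
0 0 0 0 0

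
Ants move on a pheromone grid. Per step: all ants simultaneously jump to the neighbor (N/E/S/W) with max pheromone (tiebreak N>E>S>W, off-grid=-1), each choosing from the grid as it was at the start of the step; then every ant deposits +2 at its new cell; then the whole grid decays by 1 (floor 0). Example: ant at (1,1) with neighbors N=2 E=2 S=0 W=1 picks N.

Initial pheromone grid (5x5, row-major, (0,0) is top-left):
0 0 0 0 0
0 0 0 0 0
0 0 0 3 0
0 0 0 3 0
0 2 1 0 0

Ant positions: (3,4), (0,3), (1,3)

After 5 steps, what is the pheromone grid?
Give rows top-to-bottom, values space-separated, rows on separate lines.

After step 1: ants at (3,3),(0,4),(2,3)
  0 0 0 0 1
  0 0 0 0 0
  0 0 0 4 0
  0 0 0 4 0
  0 1 0 0 0
After step 2: ants at (2,3),(1,4),(3,3)
  0 0 0 0 0
  0 0 0 0 1
  0 0 0 5 0
  0 0 0 5 0
  0 0 0 0 0
After step 3: ants at (3,3),(0,4),(2,3)
  0 0 0 0 1
  0 0 0 0 0
  0 0 0 6 0
  0 0 0 6 0
  0 0 0 0 0
After step 4: ants at (2,3),(1,4),(3,3)
  0 0 0 0 0
  0 0 0 0 1
  0 0 0 7 0
  0 0 0 7 0
  0 0 0 0 0
After step 5: ants at (3,3),(0,4),(2,3)
  0 0 0 0 1
  0 0 0 0 0
  0 0 0 8 0
  0 0 0 8 0
  0 0 0 0 0

0 0 0 0 1
0 0 0 0 0
0 0 0 8 0
0 0 0 8 0
0 0 0 0 0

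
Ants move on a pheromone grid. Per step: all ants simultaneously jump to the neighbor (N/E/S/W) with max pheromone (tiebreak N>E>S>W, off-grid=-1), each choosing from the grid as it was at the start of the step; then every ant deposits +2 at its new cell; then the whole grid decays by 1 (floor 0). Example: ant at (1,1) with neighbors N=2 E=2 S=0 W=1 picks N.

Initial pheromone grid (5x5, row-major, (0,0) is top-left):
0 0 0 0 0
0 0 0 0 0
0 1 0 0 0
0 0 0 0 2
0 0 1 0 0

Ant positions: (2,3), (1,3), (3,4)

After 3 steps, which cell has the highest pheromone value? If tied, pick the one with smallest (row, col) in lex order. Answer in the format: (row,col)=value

Answer: (0,3)=3

Derivation:
Step 1: ant0:(2,3)->N->(1,3) | ant1:(1,3)->N->(0,3) | ant2:(3,4)->N->(2,4)
  grid max=1 at (0,3)
Step 2: ant0:(1,3)->N->(0,3) | ant1:(0,3)->S->(1,3) | ant2:(2,4)->S->(3,4)
  grid max=2 at (0,3)
Step 3: ant0:(0,3)->S->(1,3) | ant1:(1,3)->N->(0,3) | ant2:(3,4)->N->(2,4)
  grid max=3 at (0,3)
Final grid:
  0 0 0 3 0
  0 0 0 3 0
  0 0 0 0 1
  0 0 0 0 1
  0 0 0 0 0
Max pheromone 3 at (0,3)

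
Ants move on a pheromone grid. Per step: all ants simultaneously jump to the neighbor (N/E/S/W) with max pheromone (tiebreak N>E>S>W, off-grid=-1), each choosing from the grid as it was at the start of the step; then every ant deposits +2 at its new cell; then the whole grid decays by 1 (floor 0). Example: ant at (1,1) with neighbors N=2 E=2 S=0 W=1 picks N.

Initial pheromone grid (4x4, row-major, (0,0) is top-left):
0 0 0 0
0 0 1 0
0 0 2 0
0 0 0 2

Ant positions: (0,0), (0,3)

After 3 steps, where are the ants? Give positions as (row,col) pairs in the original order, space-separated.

Step 1: ant0:(0,0)->E->(0,1) | ant1:(0,3)->S->(1,3)
  grid max=1 at (0,1)
Step 2: ant0:(0,1)->E->(0,2) | ant1:(1,3)->N->(0,3)
  grid max=1 at (0,2)
Step 3: ant0:(0,2)->E->(0,3) | ant1:(0,3)->W->(0,2)
  grid max=2 at (0,2)

(0,3) (0,2)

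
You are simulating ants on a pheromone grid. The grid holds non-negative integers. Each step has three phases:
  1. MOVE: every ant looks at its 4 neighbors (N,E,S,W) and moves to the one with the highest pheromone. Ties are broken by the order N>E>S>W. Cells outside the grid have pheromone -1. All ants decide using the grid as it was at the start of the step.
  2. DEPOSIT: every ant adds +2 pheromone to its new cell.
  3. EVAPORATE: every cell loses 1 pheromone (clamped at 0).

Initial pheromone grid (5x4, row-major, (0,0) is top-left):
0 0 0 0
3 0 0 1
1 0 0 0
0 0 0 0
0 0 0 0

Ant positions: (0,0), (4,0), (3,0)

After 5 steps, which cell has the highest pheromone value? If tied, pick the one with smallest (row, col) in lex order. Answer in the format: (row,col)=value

Step 1: ant0:(0,0)->S->(1,0) | ant1:(4,0)->N->(3,0) | ant2:(3,0)->N->(2,0)
  grid max=4 at (1,0)
Step 2: ant0:(1,0)->S->(2,0) | ant1:(3,0)->N->(2,0) | ant2:(2,0)->N->(1,0)
  grid max=5 at (1,0)
Step 3: ant0:(2,0)->N->(1,0) | ant1:(2,0)->N->(1,0) | ant2:(1,0)->S->(2,0)
  grid max=8 at (1,0)
Step 4: ant0:(1,0)->S->(2,0) | ant1:(1,0)->S->(2,0) | ant2:(2,0)->N->(1,0)
  grid max=9 at (1,0)
Step 5: ant0:(2,0)->N->(1,0) | ant1:(2,0)->N->(1,0) | ant2:(1,0)->S->(2,0)
  grid max=12 at (1,0)
Final grid:
  0 0 0 0
  12 0 0 0
  10 0 0 0
  0 0 0 0
  0 0 0 0
Max pheromone 12 at (1,0)

Answer: (1,0)=12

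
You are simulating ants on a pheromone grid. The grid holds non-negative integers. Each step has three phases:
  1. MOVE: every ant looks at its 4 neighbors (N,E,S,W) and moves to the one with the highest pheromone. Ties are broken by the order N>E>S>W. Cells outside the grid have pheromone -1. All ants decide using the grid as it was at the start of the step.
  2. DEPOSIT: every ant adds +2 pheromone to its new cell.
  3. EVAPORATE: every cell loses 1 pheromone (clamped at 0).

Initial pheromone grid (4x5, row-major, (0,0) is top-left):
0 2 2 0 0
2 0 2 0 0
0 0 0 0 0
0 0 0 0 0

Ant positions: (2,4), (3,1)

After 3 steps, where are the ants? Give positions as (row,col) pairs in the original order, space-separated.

Step 1: ant0:(2,4)->N->(1,4) | ant1:(3,1)->N->(2,1)
  grid max=1 at (0,1)
Step 2: ant0:(1,4)->N->(0,4) | ant1:(2,1)->N->(1,1)
  grid max=1 at (0,4)
Step 3: ant0:(0,4)->S->(1,4) | ant1:(1,1)->N->(0,1)
  grid max=1 at (0,1)

(1,4) (0,1)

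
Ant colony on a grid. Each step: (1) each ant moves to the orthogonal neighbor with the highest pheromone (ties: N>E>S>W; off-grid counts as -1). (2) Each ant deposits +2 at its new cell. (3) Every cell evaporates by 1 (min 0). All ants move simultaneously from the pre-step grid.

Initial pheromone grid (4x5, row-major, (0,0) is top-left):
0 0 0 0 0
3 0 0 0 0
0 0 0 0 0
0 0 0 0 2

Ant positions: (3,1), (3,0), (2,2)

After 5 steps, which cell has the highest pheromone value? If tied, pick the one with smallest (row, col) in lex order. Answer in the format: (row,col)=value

Step 1: ant0:(3,1)->N->(2,1) | ant1:(3,0)->N->(2,0) | ant2:(2,2)->N->(1,2)
  grid max=2 at (1,0)
Step 2: ant0:(2,1)->W->(2,0) | ant1:(2,0)->N->(1,0) | ant2:(1,2)->N->(0,2)
  grid max=3 at (1,0)
Step 3: ant0:(2,0)->N->(1,0) | ant1:(1,0)->S->(2,0) | ant2:(0,2)->E->(0,3)
  grid max=4 at (1,0)
Step 4: ant0:(1,0)->S->(2,0) | ant1:(2,0)->N->(1,0) | ant2:(0,3)->E->(0,4)
  grid max=5 at (1,0)
Step 5: ant0:(2,0)->N->(1,0) | ant1:(1,0)->S->(2,0) | ant2:(0,4)->S->(1,4)
  grid max=6 at (1,0)
Final grid:
  0 0 0 0 0
  6 0 0 0 1
  5 0 0 0 0
  0 0 0 0 0
Max pheromone 6 at (1,0)

Answer: (1,0)=6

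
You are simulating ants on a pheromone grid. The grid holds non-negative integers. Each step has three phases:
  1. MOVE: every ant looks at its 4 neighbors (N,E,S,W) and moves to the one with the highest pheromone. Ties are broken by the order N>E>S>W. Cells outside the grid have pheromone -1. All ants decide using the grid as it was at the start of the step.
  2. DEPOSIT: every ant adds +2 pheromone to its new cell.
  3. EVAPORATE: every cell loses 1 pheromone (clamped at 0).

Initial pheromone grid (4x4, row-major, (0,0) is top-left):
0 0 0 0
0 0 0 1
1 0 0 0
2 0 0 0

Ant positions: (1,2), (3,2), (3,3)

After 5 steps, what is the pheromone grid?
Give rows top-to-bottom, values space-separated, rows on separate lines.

After step 1: ants at (1,3),(2,2),(2,3)
  0 0 0 0
  0 0 0 2
  0 0 1 1
  1 0 0 0
After step 2: ants at (2,3),(2,3),(1,3)
  0 0 0 0
  0 0 0 3
  0 0 0 4
  0 0 0 0
After step 3: ants at (1,3),(1,3),(2,3)
  0 0 0 0
  0 0 0 6
  0 0 0 5
  0 0 0 0
After step 4: ants at (2,3),(2,3),(1,3)
  0 0 0 0
  0 0 0 7
  0 0 0 8
  0 0 0 0
After step 5: ants at (1,3),(1,3),(2,3)
  0 0 0 0
  0 0 0 10
  0 0 0 9
  0 0 0 0

0 0 0 0
0 0 0 10
0 0 0 9
0 0 0 0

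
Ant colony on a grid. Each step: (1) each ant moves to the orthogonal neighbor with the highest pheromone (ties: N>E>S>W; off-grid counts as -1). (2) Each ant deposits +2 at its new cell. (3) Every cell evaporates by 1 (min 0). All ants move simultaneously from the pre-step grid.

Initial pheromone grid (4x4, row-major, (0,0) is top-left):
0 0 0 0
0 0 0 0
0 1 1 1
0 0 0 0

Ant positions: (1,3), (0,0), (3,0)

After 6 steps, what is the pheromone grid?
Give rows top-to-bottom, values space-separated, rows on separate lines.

After step 1: ants at (2,3),(0,1),(2,0)
  0 1 0 0
  0 0 0 0
  1 0 0 2
  0 0 0 0
After step 2: ants at (1,3),(0,2),(1,0)
  0 0 1 0
  1 0 0 1
  0 0 0 1
  0 0 0 0
After step 3: ants at (2,3),(0,3),(0,0)
  1 0 0 1
  0 0 0 0
  0 0 0 2
  0 0 0 0
After step 4: ants at (1,3),(1,3),(0,1)
  0 1 0 0
  0 0 0 3
  0 0 0 1
  0 0 0 0
After step 5: ants at (2,3),(2,3),(0,2)
  0 0 1 0
  0 0 0 2
  0 0 0 4
  0 0 0 0
After step 6: ants at (1,3),(1,3),(0,3)
  0 0 0 1
  0 0 0 5
  0 0 0 3
  0 0 0 0

0 0 0 1
0 0 0 5
0 0 0 3
0 0 0 0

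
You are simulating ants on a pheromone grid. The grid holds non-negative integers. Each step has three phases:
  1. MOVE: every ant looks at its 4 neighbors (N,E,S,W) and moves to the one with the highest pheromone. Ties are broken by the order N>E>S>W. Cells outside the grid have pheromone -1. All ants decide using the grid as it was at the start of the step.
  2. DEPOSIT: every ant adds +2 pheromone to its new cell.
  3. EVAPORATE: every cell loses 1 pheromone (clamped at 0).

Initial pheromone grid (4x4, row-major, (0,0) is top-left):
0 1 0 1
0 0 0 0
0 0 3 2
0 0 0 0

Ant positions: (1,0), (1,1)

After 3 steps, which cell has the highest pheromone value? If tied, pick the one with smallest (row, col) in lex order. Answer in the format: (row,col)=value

Step 1: ant0:(1,0)->N->(0,0) | ant1:(1,1)->N->(0,1)
  grid max=2 at (0,1)
Step 2: ant0:(0,0)->E->(0,1) | ant1:(0,1)->W->(0,0)
  grid max=3 at (0,1)
Step 3: ant0:(0,1)->W->(0,0) | ant1:(0,0)->E->(0,1)
  grid max=4 at (0,1)
Final grid:
  3 4 0 0
  0 0 0 0
  0 0 0 0
  0 0 0 0
Max pheromone 4 at (0,1)

Answer: (0,1)=4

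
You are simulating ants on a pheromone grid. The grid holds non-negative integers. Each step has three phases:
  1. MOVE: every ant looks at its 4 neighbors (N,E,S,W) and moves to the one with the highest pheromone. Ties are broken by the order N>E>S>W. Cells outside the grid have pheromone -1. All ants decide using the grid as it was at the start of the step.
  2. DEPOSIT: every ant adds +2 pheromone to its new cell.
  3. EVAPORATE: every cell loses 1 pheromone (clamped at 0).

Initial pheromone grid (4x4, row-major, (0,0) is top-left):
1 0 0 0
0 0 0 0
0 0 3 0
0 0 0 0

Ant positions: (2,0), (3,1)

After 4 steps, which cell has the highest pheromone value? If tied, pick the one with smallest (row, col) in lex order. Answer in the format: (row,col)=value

Step 1: ant0:(2,0)->N->(1,0) | ant1:(3,1)->N->(2,1)
  grid max=2 at (2,2)
Step 2: ant0:(1,0)->N->(0,0) | ant1:(2,1)->E->(2,2)
  grid max=3 at (2,2)
Step 3: ant0:(0,0)->E->(0,1) | ant1:(2,2)->N->(1,2)
  grid max=2 at (2,2)
Step 4: ant0:(0,1)->E->(0,2) | ant1:(1,2)->S->(2,2)
  grid max=3 at (2,2)
Final grid:
  0 0 1 0
  0 0 0 0
  0 0 3 0
  0 0 0 0
Max pheromone 3 at (2,2)

Answer: (2,2)=3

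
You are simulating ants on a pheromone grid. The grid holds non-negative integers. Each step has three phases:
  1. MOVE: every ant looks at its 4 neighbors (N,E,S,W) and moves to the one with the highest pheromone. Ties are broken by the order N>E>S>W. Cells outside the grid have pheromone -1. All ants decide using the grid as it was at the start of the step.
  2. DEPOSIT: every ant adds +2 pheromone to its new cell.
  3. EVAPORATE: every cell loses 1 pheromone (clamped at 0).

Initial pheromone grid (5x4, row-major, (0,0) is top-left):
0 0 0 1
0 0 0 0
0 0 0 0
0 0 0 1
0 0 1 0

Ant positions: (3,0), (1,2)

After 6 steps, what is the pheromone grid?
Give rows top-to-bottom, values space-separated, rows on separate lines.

After step 1: ants at (2,0),(0,2)
  0 0 1 0
  0 0 0 0
  1 0 0 0
  0 0 0 0
  0 0 0 0
After step 2: ants at (1,0),(0,3)
  0 0 0 1
  1 0 0 0
  0 0 0 0
  0 0 0 0
  0 0 0 0
After step 3: ants at (0,0),(1,3)
  1 0 0 0
  0 0 0 1
  0 0 0 0
  0 0 0 0
  0 0 0 0
After step 4: ants at (0,1),(0,3)
  0 1 0 1
  0 0 0 0
  0 0 0 0
  0 0 0 0
  0 0 0 0
After step 5: ants at (0,2),(1,3)
  0 0 1 0
  0 0 0 1
  0 0 0 0
  0 0 0 0
  0 0 0 0
After step 6: ants at (0,3),(0,3)
  0 0 0 3
  0 0 0 0
  0 0 0 0
  0 0 0 0
  0 0 0 0

0 0 0 3
0 0 0 0
0 0 0 0
0 0 0 0
0 0 0 0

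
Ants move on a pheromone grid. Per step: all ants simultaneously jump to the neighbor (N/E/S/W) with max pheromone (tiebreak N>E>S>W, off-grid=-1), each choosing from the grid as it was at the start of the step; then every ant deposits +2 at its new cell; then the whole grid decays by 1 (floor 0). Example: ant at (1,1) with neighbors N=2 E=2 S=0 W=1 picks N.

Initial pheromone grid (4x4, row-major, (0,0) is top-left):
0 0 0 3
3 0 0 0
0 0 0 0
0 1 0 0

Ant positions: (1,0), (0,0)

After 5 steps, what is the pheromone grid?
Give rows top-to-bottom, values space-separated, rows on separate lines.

After step 1: ants at (0,0),(1,0)
  1 0 0 2
  4 0 0 0
  0 0 0 0
  0 0 0 0
After step 2: ants at (1,0),(0,0)
  2 0 0 1
  5 0 0 0
  0 0 0 0
  0 0 0 0
After step 3: ants at (0,0),(1,0)
  3 0 0 0
  6 0 0 0
  0 0 0 0
  0 0 0 0
After step 4: ants at (1,0),(0,0)
  4 0 0 0
  7 0 0 0
  0 0 0 0
  0 0 0 0
After step 5: ants at (0,0),(1,0)
  5 0 0 0
  8 0 0 0
  0 0 0 0
  0 0 0 0

5 0 0 0
8 0 0 0
0 0 0 0
0 0 0 0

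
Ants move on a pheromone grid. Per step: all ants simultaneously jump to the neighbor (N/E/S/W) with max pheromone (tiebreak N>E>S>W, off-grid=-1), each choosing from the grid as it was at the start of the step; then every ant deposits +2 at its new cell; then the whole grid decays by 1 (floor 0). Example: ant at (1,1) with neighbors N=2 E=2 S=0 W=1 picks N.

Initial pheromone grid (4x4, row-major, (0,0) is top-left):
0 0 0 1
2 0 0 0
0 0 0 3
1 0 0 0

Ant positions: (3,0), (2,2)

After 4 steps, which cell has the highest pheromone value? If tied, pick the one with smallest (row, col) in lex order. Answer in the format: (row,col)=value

Answer: (2,3)=3

Derivation:
Step 1: ant0:(3,0)->N->(2,0) | ant1:(2,2)->E->(2,3)
  grid max=4 at (2,3)
Step 2: ant0:(2,0)->N->(1,0) | ant1:(2,3)->N->(1,3)
  grid max=3 at (2,3)
Step 3: ant0:(1,0)->N->(0,0) | ant1:(1,3)->S->(2,3)
  grid max=4 at (2,3)
Step 4: ant0:(0,0)->S->(1,0) | ant1:(2,3)->N->(1,3)
  grid max=3 at (2,3)
Final grid:
  0 0 0 0
  2 0 0 1
  0 0 0 3
  0 0 0 0
Max pheromone 3 at (2,3)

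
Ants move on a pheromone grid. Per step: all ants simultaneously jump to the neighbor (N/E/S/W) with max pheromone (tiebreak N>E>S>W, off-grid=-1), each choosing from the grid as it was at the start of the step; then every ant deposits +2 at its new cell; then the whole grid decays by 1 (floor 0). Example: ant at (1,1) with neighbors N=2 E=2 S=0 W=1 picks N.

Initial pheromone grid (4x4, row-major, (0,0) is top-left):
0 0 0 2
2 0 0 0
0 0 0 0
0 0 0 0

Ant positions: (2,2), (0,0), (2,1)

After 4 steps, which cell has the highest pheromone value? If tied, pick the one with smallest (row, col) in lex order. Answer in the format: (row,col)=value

Step 1: ant0:(2,2)->N->(1,2) | ant1:(0,0)->S->(1,0) | ant2:(2,1)->N->(1,1)
  grid max=3 at (1,0)
Step 2: ant0:(1,2)->W->(1,1) | ant1:(1,0)->E->(1,1) | ant2:(1,1)->W->(1,0)
  grid max=4 at (1,0)
Step 3: ant0:(1,1)->W->(1,0) | ant1:(1,1)->W->(1,0) | ant2:(1,0)->E->(1,1)
  grid max=7 at (1,0)
Step 4: ant0:(1,0)->E->(1,1) | ant1:(1,0)->E->(1,1) | ant2:(1,1)->W->(1,0)
  grid max=8 at (1,0)
Final grid:
  0 0 0 0
  8 8 0 0
  0 0 0 0
  0 0 0 0
Max pheromone 8 at (1,0)

Answer: (1,0)=8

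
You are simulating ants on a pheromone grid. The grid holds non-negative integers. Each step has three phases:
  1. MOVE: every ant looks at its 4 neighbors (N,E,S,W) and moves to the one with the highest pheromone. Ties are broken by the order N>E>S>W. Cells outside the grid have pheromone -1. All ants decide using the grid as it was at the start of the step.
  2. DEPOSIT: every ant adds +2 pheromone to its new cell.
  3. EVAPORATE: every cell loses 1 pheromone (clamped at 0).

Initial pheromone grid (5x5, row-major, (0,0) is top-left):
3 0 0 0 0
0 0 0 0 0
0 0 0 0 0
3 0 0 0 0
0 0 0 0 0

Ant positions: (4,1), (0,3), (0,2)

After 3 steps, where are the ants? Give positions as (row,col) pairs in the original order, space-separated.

Step 1: ant0:(4,1)->N->(3,1) | ant1:(0,3)->E->(0,4) | ant2:(0,2)->E->(0,3)
  grid max=2 at (0,0)
Step 2: ant0:(3,1)->W->(3,0) | ant1:(0,4)->W->(0,3) | ant2:(0,3)->E->(0,4)
  grid max=3 at (3,0)
Step 3: ant0:(3,0)->N->(2,0) | ant1:(0,3)->E->(0,4) | ant2:(0,4)->W->(0,3)
  grid max=3 at (0,3)

(2,0) (0,4) (0,3)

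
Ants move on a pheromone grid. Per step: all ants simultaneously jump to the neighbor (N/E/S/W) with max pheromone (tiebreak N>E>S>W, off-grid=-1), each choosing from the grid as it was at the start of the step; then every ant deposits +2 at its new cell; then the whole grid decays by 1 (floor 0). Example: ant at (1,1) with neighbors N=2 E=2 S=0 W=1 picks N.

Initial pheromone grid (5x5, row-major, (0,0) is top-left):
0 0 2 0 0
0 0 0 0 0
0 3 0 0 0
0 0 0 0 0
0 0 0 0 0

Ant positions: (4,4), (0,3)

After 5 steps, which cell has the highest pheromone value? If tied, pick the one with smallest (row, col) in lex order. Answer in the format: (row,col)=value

Step 1: ant0:(4,4)->N->(3,4) | ant1:(0,3)->W->(0,2)
  grid max=3 at (0,2)
Step 2: ant0:(3,4)->N->(2,4) | ant1:(0,2)->E->(0,3)
  grid max=2 at (0,2)
Step 3: ant0:(2,4)->N->(1,4) | ant1:(0,3)->W->(0,2)
  grid max=3 at (0,2)
Step 4: ant0:(1,4)->N->(0,4) | ant1:(0,2)->E->(0,3)
  grid max=2 at (0,2)
Step 5: ant0:(0,4)->W->(0,3) | ant1:(0,3)->W->(0,2)
  grid max=3 at (0,2)
Final grid:
  0 0 3 2 0
  0 0 0 0 0
  0 0 0 0 0
  0 0 0 0 0
  0 0 0 0 0
Max pheromone 3 at (0,2)

Answer: (0,2)=3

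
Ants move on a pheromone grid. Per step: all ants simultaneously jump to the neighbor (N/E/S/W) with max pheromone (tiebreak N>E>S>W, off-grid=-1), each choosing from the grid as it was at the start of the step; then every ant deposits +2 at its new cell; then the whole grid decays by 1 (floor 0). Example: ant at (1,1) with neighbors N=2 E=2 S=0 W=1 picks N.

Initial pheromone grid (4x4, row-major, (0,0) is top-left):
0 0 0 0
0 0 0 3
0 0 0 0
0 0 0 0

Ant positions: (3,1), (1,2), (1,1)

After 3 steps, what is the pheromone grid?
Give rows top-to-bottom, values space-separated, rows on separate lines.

After step 1: ants at (2,1),(1,3),(0,1)
  0 1 0 0
  0 0 0 4
  0 1 0 0
  0 0 0 0
After step 2: ants at (1,1),(0,3),(0,2)
  0 0 1 1
  0 1 0 3
  0 0 0 0
  0 0 0 0
After step 3: ants at (0,1),(1,3),(0,3)
  0 1 0 2
  0 0 0 4
  0 0 0 0
  0 0 0 0

0 1 0 2
0 0 0 4
0 0 0 0
0 0 0 0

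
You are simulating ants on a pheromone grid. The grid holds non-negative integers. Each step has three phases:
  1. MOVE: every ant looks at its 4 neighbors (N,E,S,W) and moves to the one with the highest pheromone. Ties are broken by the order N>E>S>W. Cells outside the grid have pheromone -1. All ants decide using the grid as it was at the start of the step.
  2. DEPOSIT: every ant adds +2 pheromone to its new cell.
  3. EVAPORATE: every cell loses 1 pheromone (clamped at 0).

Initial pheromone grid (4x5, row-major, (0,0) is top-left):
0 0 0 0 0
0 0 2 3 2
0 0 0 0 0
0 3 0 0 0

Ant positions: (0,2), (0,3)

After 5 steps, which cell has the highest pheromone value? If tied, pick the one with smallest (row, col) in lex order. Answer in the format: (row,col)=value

Step 1: ant0:(0,2)->S->(1,2) | ant1:(0,3)->S->(1,3)
  grid max=4 at (1,3)
Step 2: ant0:(1,2)->E->(1,3) | ant1:(1,3)->W->(1,2)
  grid max=5 at (1,3)
Step 3: ant0:(1,3)->W->(1,2) | ant1:(1,2)->E->(1,3)
  grid max=6 at (1,3)
Step 4: ant0:(1,2)->E->(1,3) | ant1:(1,3)->W->(1,2)
  grid max=7 at (1,3)
Step 5: ant0:(1,3)->W->(1,2) | ant1:(1,2)->E->(1,3)
  grid max=8 at (1,3)
Final grid:
  0 0 0 0 0
  0 0 7 8 0
  0 0 0 0 0
  0 0 0 0 0
Max pheromone 8 at (1,3)

Answer: (1,3)=8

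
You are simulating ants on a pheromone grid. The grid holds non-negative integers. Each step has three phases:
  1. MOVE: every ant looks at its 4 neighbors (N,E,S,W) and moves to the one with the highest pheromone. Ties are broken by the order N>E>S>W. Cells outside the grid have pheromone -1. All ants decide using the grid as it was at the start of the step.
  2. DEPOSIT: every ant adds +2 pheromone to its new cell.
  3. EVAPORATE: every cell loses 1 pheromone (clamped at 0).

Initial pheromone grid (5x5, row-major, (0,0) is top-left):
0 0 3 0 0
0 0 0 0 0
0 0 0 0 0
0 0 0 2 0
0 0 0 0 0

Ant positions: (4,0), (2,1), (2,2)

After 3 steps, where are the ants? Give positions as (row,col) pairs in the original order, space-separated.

Step 1: ant0:(4,0)->N->(3,0) | ant1:(2,1)->N->(1,1) | ant2:(2,2)->N->(1,2)
  grid max=2 at (0,2)
Step 2: ant0:(3,0)->N->(2,0) | ant1:(1,1)->E->(1,2) | ant2:(1,2)->N->(0,2)
  grid max=3 at (0,2)
Step 3: ant0:(2,0)->N->(1,0) | ant1:(1,2)->N->(0,2) | ant2:(0,2)->S->(1,2)
  grid max=4 at (0,2)

(1,0) (0,2) (1,2)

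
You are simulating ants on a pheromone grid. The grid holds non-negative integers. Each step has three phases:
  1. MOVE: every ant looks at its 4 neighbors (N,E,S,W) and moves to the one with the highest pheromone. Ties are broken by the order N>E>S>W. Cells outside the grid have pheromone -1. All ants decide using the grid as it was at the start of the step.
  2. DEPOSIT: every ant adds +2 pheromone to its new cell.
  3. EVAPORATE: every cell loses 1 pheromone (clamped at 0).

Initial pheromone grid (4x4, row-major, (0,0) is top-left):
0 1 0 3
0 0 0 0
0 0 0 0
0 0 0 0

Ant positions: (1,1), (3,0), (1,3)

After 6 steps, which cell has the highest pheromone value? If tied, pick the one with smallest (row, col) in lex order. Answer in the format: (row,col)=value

Step 1: ant0:(1,1)->N->(0,1) | ant1:(3,0)->N->(2,0) | ant2:(1,3)->N->(0,3)
  grid max=4 at (0,3)
Step 2: ant0:(0,1)->E->(0,2) | ant1:(2,0)->N->(1,0) | ant2:(0,3)->S->(1,3)
  grid max=3 at (0,3)
Step 3: ant0:(0,2)->E->(0,3) | ant1:(1,0)->N->(0,0) | ant2:(1,3)->N->(0,3)
  grid max=6 at (0,3)
Step 4: ant0:(0,3)->S->(1,3) | ant1:(0,0)->E->(0,1) | ant2:(0,3)->S->(1,3)
  grid max=5 at (0,3)
Step 5: ant0:(1,3)->N->(0,3) | ant1:(0,1)->E->(0,2) | ant2:(1,3)->N->(0,3)
  grid max=8 at (0,3)
Step 6: ant0:(0,3)->S->(1,3) | ant1:(0,2)->E->(0,3) | ant2:(0,3)->S->(1,3)
  grid max=9 at (0,3)
Final grid:
  0 0 0 9
  0 0 0 5
  0 0 0 0
  0 0 0 0
Max pheromone 9 at (0,3)

Answer: (0,3)=9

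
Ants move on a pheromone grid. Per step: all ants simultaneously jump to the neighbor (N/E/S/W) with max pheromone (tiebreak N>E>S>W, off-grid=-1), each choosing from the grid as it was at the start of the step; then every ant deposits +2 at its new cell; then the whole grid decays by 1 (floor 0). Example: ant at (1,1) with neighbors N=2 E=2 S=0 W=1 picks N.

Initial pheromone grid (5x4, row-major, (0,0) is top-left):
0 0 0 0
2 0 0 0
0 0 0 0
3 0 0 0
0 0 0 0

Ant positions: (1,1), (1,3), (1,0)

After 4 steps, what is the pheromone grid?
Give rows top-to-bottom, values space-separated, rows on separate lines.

After step 1: ants at (1,0),(0,3),(0,0)
  1 0 0 1
  3 0 0 0
  0 0 0 0
  2 0 0 0
  0 0 0 0
After step 2: ants at (0,0),(1,3),(1,0)
  2 0 0 0
  4 0 0 1
  0 0 0 0
  1 0 0 0
  0 0 0 0
After step 3: ants at (1,0),(0,3),(0,0)
  3 0 0 1
  5 0 0 0
  0 0 0 0
  0 0 0 0
  0 0 0 0
After step 4: ants at (0,0),(1,3),(1,0)
  4 0 0 0
  6 0 0 1
  0 0 0 0
  0 0 0 0
  0 0 0 0

4 0 0 0
6 0 0 1
0 0 0 0
0 0 0 0
0 0 0 0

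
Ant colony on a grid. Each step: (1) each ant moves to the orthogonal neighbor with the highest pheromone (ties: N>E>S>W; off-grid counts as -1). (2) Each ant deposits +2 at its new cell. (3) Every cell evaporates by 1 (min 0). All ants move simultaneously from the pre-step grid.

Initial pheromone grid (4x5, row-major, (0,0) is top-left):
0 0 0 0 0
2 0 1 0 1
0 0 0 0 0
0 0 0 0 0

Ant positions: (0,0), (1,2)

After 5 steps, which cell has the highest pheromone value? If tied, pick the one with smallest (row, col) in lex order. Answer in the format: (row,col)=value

Answer: (1,0)=3

Derivation:
Step 1: ant0:(0,0)->S->(1,0) | ant1:(1,2)->N->(0,2)
  grid max=3 at (1,0)
Step 2: ant0:(1,0)->N->(0,0) | ant1:(0,2)->E->(0,3)
  grid max=2 at (1,0)
Step 3: ant0:(0,0)->S->(1,0) | ant1:(0,3)->E->(0,4)
  grid max=3 at (1,0)
Step 4: ant0:(1,0)->N->(0,0) | ant1:(0,4)->S->(1,4)
  grid max=2 at (1,0)
Step 5: ant0:(0,0)->S->(1,0) | ant1:(1,4)->N->(0,4)
  grid max=3 at (1,0)
Final grid:
  0 0 0 0 1
  3 0 0 0 0
  0 0 0 0 0
  0 0 0 0 0
Max pheromone 3 at (1,0)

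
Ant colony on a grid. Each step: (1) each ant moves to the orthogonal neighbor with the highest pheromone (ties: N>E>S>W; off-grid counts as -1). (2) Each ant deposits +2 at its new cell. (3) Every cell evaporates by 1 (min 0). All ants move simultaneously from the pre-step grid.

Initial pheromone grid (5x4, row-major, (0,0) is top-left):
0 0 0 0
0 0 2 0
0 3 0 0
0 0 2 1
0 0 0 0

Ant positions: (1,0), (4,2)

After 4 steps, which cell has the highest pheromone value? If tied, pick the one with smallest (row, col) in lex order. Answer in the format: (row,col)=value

Answer: (3,2)=2

Derivation:
Step 1: ant0:(1,0)->N->(0,0) | ant1:(4,2)->N->(3,2)
  grid max=3 at (3,2)
Step 2: ant0:(0,0)->E->(0,1) | ant1:(3,2)->N->(2,2)
  grid max=2 at (3,2)
Step 3: ant0:(0,1)->E->(0,2) | ant1:(2,2)->S->(3,2)
  grid max=3 at (3,2)
Step 4: ant0:(0,2)->E->(0,3) | ant1:(3,2)->N->(2,2)
  grid max=2 at (3,2)
Final grid:
  0 0 0 1
  0 0 0 0
  0 0 1 0
  0 0 2 0
  0 0 0 0
Max pheromone 2 at (3,2)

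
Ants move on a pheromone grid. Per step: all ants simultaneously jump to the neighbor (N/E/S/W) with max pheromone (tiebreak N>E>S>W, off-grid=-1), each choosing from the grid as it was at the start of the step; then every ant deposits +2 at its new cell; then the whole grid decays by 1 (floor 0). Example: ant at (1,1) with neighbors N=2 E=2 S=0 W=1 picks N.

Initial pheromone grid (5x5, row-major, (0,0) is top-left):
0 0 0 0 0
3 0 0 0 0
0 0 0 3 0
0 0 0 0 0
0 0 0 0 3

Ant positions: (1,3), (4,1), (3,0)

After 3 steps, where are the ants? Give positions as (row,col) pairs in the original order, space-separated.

Step 1: ant0:(1,3)->S->(2,3) | ant1:(4,1)->N->(3,1) | ant2:(3,0)->N->(2,0)
  grid max=4 at (2,3)
Step 2: ant0:(2,3)->N->(1,3) | ant1:(3,1)->N->(2,1) | ant2:(2,0)->N->(1,0)
  grid max=3 at (1,0)
Step 3: ant0:(1,3)->S->(2,3) | ant1:(2,1)->N->(1,1) | ant2:(1,0)->N->(0,0)
  grid max=4 at (2,3)

(2,3) (1,1) (0,0)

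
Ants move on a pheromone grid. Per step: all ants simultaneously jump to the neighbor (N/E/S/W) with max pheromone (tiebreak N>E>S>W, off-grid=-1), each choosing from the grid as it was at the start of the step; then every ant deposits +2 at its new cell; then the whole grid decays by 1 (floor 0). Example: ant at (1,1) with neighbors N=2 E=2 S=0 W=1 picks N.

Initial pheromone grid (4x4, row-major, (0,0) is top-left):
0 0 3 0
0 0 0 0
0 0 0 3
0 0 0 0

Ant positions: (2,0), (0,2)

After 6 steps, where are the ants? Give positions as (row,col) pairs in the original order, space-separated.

Step 1: ant0:(2,0)->N->(1,0) | ant1:(0,2)->E->(0,3)
  grid max=2 at (0,2)
Step 2: ant0:(1,0)->N->(0,0) | ant1:(0,3)->W->(0,2)
  grid max=3 at (0,2)
Step 3: ant0:(0,0)->E->(0,1) | ant1:(0,2)->E->(0,3)
  grid max=2 at (0,2)
Step 4: ant0:(0,1)->E->(0,2) | ant1:(0,3)->W->(0,2)
  grid max=5 at (0,2)
Step 5: ant0:(0,2)->E->(0,3) | ant1:(0,2)->E->(0,3)
  grid max=4 at (0,2)
Step 6: ant0:(0,3)->W->(0,2) | ant1:(0,3)->W->(0,2)
  grid max=7 at (0,2)

(0,2) (0,2)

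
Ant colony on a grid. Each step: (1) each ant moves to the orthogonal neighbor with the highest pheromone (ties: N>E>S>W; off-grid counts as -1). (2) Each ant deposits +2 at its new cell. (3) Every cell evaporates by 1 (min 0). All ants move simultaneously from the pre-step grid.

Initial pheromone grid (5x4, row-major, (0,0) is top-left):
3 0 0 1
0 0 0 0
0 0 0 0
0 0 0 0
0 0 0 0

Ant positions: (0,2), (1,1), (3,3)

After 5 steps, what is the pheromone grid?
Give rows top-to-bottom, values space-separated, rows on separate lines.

After step 1: ants at (0,3),(0,1),(2,3)
  2 1 0 2
  0 0 0 0
  0 0 0 1
  0 0 0 0
  0 0 0 0
After step 2: ants at (1,3),(0,0),(1,3)
  3 0 0 1
  0 0 0 3
  0 0 0 0
  0 0 0 0
  0 0 0 0
After step 3: ants at (0,3),(0,1),(0,3)
  2 1 0 4
  0 0 0 2
  0 0 0 0
  0 0 0 0
  0 0 0 0
After step 4: ants at (1,3),(0,0),(1,3)
  3 0 0 3
  0 0 0 5
  0 0 0 0
  0 0 0 0
  0 0 0 0
After step 5: ants at (0,3),(0,1),(0,3)
  2 1 0 6
  0 0 0 4
  0 0 0 0
  0 0 0 0
  0 0 0 0

2 1 0 6
0 0 0 4
0 0 0 0
0 0 0 0
0 0 0 0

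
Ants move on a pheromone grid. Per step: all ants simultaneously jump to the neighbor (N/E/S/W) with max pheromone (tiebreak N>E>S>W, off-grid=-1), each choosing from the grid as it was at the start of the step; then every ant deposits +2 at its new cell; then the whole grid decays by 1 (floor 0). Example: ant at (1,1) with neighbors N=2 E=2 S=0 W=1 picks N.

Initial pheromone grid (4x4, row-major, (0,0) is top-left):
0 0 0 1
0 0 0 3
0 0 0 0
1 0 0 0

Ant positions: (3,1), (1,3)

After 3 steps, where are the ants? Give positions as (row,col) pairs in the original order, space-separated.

Step 1: ant0:(3,1)->W->(3,0) | ant1:(1,3)->N->(0,3)
  grid max=2 at (0,3)
Step 2: ant0:(3,0)->N->(2,0) | ant1:(0,3)->S->(1,3)
  grid max=3 at (1,3)
Step 3: ant0:(2,0)->S->(3,0) | ant1:(1,3)->N->(0,3)
  grid max=2 at (0,3)

(3,0) (0,3)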